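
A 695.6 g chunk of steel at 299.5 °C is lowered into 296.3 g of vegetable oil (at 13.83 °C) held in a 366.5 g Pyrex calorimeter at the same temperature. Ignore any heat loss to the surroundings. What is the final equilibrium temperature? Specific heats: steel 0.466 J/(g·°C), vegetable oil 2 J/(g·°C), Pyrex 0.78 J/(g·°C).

T_f is the heat-capacity-weighted average of the initial temperatures:
T_f = (324.15×299.5 + 592.6×13.83 + 285.87×13.83) / (324.15 + 592.6 + 285.87)
    = 109232 / 1202.6 ≈ 90.83 °C

T_f ≈ 90.8 °C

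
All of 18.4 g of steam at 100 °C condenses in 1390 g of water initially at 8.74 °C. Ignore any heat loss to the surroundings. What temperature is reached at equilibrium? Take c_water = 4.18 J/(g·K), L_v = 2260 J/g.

T_f ≈ 17.0 °C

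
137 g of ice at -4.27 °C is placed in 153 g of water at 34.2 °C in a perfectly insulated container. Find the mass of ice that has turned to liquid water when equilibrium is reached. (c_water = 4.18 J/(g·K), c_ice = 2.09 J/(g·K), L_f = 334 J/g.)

m_melted ≈ 61.8 g

Water can give up m c ΔT = 153·4.18·34.2 = 21872 J before reaching 0 °C.
Warming the ice to 0 °C takes 137·2.09·4.27 = 1222.6 J, leaving 20650 J for melting.
Fully melting the ice requires m_ice L_f = 137·334 = 45758 J.
That's not enough to melt it all — equilibrium is at 0 °C with ice remaining.
Mass melted = 20650/334 ≈ 61.83 g.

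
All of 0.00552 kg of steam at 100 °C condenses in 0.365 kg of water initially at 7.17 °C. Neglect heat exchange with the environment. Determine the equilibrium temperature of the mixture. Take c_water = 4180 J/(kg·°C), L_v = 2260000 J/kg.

T_f ≈ 16.6 °C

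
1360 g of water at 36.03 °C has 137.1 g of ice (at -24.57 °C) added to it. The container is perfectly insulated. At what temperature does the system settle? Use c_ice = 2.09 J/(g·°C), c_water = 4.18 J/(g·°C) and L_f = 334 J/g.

T_f ≈ 24.3 °C

Energy conservation, ΣQ = 0:
warm ice to 0 °C: 137.1·2.09·(0 − (-24.57)) = 7040.3; fusion: m_ice L_f = 137.1·334 = 45791; meltwater 0→T: 137.1·4.18·T = 573.08 T; water cools: 1360·4.18·(T − 36.03) = 5684.8(T − 36.03)
6257.9 T = 204823 − 52832 = 151992
T ≈ 24.29 °C (positive, so assuming full melt was valid).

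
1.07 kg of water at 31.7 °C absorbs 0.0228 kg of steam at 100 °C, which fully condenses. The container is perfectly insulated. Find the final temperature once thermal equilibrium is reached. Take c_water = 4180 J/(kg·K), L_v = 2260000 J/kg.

Taking heat into each body as positive, Σ m c ΔT = 0:
steam→water at 100 °C releases m L_v = 0.0228·2260000 = 51528; condensate cools 100→T: 0.0228·4180·(T − 100) = 95.3(T − 100); original water: 4472.6(T − 31.7)
4567.9 T = 51528 + 9530.4 + 141781 = 202840
T ≈ 44.41 °C, under the boiling point, so the assumption holds.

T_f ≈ 44.4 °C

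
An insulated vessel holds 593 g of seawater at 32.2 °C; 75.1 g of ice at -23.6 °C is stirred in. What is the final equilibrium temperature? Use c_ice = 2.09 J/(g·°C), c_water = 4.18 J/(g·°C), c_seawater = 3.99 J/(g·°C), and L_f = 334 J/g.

Energy balance with sensible and latent terms:
ice -23.6→0 °C: 75.1×2.09×23.6 = 3704.2
  melt ice: 75.1×334 = 25083
  warm the meltwater: 313.92 T
  seawater cools: 593×3.99×(T − 32.2) = 2366.1(T − 32.2)
2680 T = 76187 − 28788 = 47400
T ≈ 17.69 °C. Since T > 0 °C, the all-ice-melts assumption holds.

T_f ≈ 17.7 °C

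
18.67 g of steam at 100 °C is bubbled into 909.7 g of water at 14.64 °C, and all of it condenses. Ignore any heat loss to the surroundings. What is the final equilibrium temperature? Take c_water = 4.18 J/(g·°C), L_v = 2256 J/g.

T_f ≈ 27.2 °C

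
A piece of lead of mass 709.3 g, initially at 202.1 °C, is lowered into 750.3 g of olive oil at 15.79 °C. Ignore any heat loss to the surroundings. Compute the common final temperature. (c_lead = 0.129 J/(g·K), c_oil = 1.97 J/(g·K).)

T_f ≈ 26.7 °C

Conservation of energy gives ΣQ = 0:
709.3×0.129×(T − 202.1) + 750.3×1.97×(T − 15.79) = 0
91.5(T − 202.1) + 1478.1(T − 15.79) = 0
(91.5 + 1478.1) T = 91.5×202.1 + 1478.1×15.79
T = 41831/1569.6 ≈ 26.65 °C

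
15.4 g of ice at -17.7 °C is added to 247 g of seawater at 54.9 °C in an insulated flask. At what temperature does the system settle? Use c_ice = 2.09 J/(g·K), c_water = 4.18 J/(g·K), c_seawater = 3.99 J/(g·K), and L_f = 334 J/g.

T_f ≈ 46.1 °C

Net heat exchanged in the isolated system is zero:
warm ice to 0 °C: 15.4×2.09×(0 − (-17.7)) = 569.69
  fusion: m_ice L_f = 15.4×334 = 5143.6
  warm the meltwater: 64.37 T
  seawater: 985.53(T − 54.9)
1049.9 T = 54106 − 5713.3 = 48392
T ≈ 46.09 °C — above 0 °C, consistent with complete melting.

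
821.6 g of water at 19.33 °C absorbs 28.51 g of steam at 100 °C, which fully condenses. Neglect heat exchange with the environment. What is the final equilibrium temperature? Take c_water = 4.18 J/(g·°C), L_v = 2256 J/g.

Sum of m c ΔT and latent-heat terms is zero:
condense steam: −28.51·2256 = −64319
  condensed water 100 °C→T: 119.17(T − 100)
  original water: 3434.3(T − 19.33)
3553.5 T = 64319 + 11917 + 66385 = 142621
T ≈ 40.14 °C (< 100 °C, so full condensation is consistent).

T_f ≈ 40.1 °C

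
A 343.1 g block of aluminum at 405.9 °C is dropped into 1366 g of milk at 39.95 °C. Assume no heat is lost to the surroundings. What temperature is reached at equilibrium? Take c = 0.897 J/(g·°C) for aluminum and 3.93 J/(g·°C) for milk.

T_f ≈ 59.8 °C

Setting the total heat transfer to zero:
343.1×0.897×(T − 405.9) + 1366×3.93×(T − 39.95) = 0
5676.1 T = 339387
T = 339387 / 5676.1 = 59.8 °C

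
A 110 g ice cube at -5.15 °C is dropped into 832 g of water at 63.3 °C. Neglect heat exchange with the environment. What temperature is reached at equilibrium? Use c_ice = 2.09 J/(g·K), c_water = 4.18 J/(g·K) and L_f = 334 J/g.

Energy balance with sensible and latent terms:
warm ice to 0 °C: 110×2.09×(0 − (-5.15)) = 1184
  fusion: m_ice L_f = 110×334 = 36740
  warm the meltwater: 459.8 T
  water: 3477.8(T − 63.3)
3937.6 T = 220142 − 37924 = 182218
T ≈ 46.28 °C (positive, so assuming full melt was valid).

T_f ≈ 46.3 °C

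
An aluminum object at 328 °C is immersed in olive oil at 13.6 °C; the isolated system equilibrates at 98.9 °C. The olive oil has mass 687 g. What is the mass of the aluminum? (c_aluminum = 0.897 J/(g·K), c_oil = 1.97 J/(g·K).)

m ≈ 562 g

Heat gained plus heat lost sum to zero:
m·0.897·(98.9 − 328) + 687·1.97·(98.9 − 13.6) = 0
-205.5 m = -115444
m = -115444/-205.5 ≈ 561.8 g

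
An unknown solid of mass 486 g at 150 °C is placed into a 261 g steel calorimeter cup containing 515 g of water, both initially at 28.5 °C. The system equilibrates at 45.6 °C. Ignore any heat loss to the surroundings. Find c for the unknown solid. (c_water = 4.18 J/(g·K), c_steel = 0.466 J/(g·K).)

c ≈ 0.766 J/(g·K)

Setting the total heat transfer to zero:
486×c×(45.6 − 150) + 515×4.18×(45.6 − 28.5) + 261×0.466×(45.6 − 28.5) = 0
-50738 c = -38891
c = -38891/-50738 ≈ 0.7665 J/(g·K)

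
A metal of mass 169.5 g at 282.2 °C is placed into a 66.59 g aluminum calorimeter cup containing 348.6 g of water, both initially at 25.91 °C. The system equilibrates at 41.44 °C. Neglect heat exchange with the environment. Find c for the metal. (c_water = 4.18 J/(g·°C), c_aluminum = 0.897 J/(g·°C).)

Net heat exchanged in the isolated system is zero:
169.5×c×(41.44 − 282.2) + 348.6×4.18×(41.44 − 25.91) + 66.59×0.897×(41.44 − 25.91) = 0
-40809 c = -23557
c = -23557/-40809 ≈ 0.5773 J/(g·°C)

c ≈ 0.577 J/(g·°C)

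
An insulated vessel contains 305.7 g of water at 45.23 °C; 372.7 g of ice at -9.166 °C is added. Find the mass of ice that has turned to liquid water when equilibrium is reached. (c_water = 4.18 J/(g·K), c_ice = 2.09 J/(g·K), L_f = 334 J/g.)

m_melted ≈ 152 g

Water can give up m c ΔT = 305.7·4.18·45.23 = 57796 J before reaching 0 °C.
Of that, 372.7·2.09·9.166 = 7139.8 J goes to bring the ice to 0 °C, leaving 50656 J.
Melting all 372.7 g of ice would need 372.7·334 = 124482 J.
That's not enough to melt it all — equilibrium is at 0 °C with ice remaining.
m_melted·334 = 50656  ⇒  m_melted ≈ 151.7 g.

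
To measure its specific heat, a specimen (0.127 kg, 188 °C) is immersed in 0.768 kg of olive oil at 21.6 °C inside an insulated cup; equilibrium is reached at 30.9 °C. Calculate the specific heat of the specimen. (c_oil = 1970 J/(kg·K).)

Net heat exchanged in the isolated system is zero:
0.127·c·(30.9 − 188) + 0.768·1970·(30.9 − 21.6) = 0
-19.95 c = -14071
c = -14071/-19.95 ≈ 705.2 J/(kg·K)

c ≈ 705 J/(kg·K)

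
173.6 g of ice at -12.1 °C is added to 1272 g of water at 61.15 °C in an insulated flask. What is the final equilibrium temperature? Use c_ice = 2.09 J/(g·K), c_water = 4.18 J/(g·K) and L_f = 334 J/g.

Setting the total heat transfer to zero:
ice -12.1→0 °C: 173.6·2.09·12.1 = 4390.2
  latent heat to melt: 173.6·334 = 57982
  meltwater 0→T: 173.6·4.18·T = 725.65 T
  water: 5317(T − 61.15)
6042.6 T = 325132 − 62373 = 262760
T ≈ 43.48 °C (positive, so assuming full melt was valid).

T_f ≈ 43.5 °C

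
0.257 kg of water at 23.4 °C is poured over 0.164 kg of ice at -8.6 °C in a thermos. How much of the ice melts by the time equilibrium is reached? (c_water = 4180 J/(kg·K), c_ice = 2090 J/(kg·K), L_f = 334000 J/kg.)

m_melted ≈ 0.0664 kg

Water can give up m c ΔT = 0.257×4180×23.4 = 25138 J before reaching 0 °C.
Warming the ice to 0 °C takes 0.164×2090×8.6 = 2947.7 J, leaving 22190 J for melting.
To melt every bit of ice: 0.164×334000 = 54776 J.
22190 J < 54776 J, so only part of the ice melts and the system sits at 0 °C.
Mass melted = 22190/334000 ≈ 0.06644 kg.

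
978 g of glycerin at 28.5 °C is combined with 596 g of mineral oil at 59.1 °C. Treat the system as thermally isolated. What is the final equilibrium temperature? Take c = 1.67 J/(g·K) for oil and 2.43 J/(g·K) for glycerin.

Let T be the final temperature. ΣQ_i = 0:
596·1.67·(T − 59.1) + 978·2.43·(T − 28.5) = 0
995.32(T − 59.1) + 2376.5(T − 28.5) = 0
3371.9 T = 126555
T = 126555 / 3371.9 = 37.5 °C

T_f ≈ 37.5 °C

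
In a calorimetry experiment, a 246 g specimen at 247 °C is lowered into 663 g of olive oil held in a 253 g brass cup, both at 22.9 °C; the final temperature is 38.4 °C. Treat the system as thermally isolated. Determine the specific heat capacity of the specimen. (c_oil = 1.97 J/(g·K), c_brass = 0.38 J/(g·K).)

c ≈ 0.424 J/(g·K)

Net heat exchanged in the isolated system is zero:
246×c×(38.4 − 247) + 663×1.97×(38.4 − 22.9) + 253×0.38×(38.4 − 22.9) = 0
-51316 c = -21735
c = -21735/-51316 ≈ 0.4236 J/(g·K)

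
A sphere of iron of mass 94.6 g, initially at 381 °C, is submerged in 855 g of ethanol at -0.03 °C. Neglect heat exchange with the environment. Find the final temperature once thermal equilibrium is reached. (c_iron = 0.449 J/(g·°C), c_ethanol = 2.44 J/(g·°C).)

T_f ≈ 7.6 °C

T_f is the heat-capacity-weighted average of the initial temperatures:
T_f = (42.48·381 + 2086.2·(-0.03)) / (42.48 + 2086.2)
    = 16121 / 2128.7 ≈ 7.57 °C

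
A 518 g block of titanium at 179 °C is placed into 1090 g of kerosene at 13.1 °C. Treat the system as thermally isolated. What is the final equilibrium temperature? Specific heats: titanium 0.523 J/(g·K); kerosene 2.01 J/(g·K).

|Q_titanium| = |Q_kerosene|:
518·0.523·(179 − T) = 1090·2.01·(T − 13.1)
270.91(179 − T) = 2190.9(T − 13.1)
2461.8 T = 77194  ⇒  T ≈ 31.36 °C

T_f ≈ 31.4 °C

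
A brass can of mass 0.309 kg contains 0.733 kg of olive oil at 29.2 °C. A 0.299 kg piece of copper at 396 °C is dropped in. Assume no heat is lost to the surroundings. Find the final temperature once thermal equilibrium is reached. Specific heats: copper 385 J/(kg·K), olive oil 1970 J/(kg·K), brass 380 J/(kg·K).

T_f ≈ 54.4 °C

Conservation of energy gives ΣQ = 0:
0.299*385*(T − 396) + 0.733*1970*(T − 29.2) + 0.309*380*(T − 29.2) = 0
1676.5 T = 91179
T = 91179 / 1676.5 = 54.4 °C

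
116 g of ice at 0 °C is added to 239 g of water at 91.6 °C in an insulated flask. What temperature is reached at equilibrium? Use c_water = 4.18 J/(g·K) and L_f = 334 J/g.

T_f ≈ 35.6 °C

Energy conservation, ΣQ = 0:
melt ice: 116·334 = 38744; meltwater 0→T: 116·4.18·T = 484.88 T; water cools: 239·4.18·(T − 91.6) = 999.02(T − 91.6)
1483.9 T = 91510 − 38744 = 52766
T ≈ 35.56 °C (positive, so assuming full melt was valid).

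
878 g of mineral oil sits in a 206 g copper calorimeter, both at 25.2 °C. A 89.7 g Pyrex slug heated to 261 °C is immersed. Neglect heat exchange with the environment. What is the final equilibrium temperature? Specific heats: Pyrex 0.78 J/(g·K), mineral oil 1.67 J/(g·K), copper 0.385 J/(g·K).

T_f ≈ 35.4 °C

Energy conservation, ΣQ = 0:
89.7×0.78×(T − 261) + 878×1.67×(T − 25.2) + 206×0.385×(T − 25.2) = 0
69.97(T − 261) + 1466.3(T − 25.2) + 79.31(T − 25.2) = 0
1615.5 T = 57209
T ≈ 35.41 °C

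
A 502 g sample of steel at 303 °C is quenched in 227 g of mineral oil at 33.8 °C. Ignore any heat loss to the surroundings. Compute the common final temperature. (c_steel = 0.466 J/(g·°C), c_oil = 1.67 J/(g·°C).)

T_f ≈ 136.5 °C

|Q_steel| = |Q_oil|:
502·0.466·(303 − T) = 227·1.67·(T − 33.8)
233.93(303 − T) = 379.09(T − 33.8)
613.02 T = 83695  ⇒  T ≈ 136.53 °C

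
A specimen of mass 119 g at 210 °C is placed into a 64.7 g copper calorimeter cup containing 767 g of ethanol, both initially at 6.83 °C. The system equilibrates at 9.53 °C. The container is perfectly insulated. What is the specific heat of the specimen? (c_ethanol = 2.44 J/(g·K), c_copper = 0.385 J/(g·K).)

c ≈ 0.215 J/(g·K)

Let T be the final temperature. ΣQ_i = 0:
119·c·(9.53 − 210) + 767·2.44·(9.53 − 6.83) + 64.7·0.385·(9.53 − 6.83) = 0
-23856 c = -5120.3
c = -5120.3/-23856 ≈ 0.2146 J/(g·K)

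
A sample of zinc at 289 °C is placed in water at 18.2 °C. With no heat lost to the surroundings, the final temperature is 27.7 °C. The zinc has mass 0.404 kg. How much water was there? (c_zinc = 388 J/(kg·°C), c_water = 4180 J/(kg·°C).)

m ≈ 1.03 kg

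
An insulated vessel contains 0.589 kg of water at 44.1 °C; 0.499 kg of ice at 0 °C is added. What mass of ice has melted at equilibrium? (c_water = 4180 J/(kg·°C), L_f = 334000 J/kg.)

m_melted ≈ 0.325 kg

Water can give up m c ΔT = 0.589×4180×44.1 = 108575 J before reaching 0 °C.
To melt every bit of ice: 0.499×334000 = 166666 J.
That's not enough to melt it all — equilibrium is at 0 °C with ice remaining.
Mass melted = 108575/334000 ≈ 0.3251 kg.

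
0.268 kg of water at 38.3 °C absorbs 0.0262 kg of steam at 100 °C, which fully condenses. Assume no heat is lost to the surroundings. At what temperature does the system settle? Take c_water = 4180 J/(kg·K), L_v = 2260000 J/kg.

T_f ≈ 91.9 °C

Net heat exchanged in the isolated system is zero:
latent heat released on condensation: 0.0262·2260000 = 59212; condensate cools 100→T: 0.0262·4180·(T − 100) = 109.52(T − 100); water warms: 0.268·4180·(T − 38.3) = 1120.2(T − 38.3)
1229.8 T = 59212 + 10952 + 42905 = 113069
T ≈ 91.94 °C, under the boiling point, so the assumption holds.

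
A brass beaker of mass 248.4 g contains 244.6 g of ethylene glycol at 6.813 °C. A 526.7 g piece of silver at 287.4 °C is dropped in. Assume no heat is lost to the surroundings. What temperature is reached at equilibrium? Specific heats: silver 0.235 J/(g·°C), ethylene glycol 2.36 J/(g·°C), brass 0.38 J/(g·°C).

Taking heat into each body as positive, Σ m c ΔT = 0:
526.7×0.235×(T − 287.4) + 244.6×2.36×(T − 6.813) + 248.4×0.38×(T − 6.813) = 0
123.77(T − 287.4) + 577.26(T − 6.813) + 94.39(T − 6.813) = 0
(123.77 + 577.26 + 94.39) T = 123.77×287.4 + 577.26×6.813 + 94.39×6.813
T = 40149/795.42 ≈ 50.47 °C

T_f ≈ 50.5 °C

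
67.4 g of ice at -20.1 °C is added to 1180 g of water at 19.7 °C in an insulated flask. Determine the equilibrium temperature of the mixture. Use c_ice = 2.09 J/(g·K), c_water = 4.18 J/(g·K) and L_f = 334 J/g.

Energy conservation, ΣQ = 0:
warm ice to 0 °C: 67.4×2.09×(0 − (-20.1)) = 2831.4; melt ice: 67.4×334 = 22512; meltwater 0→T: 67.4×4.18×T = 281.73 T; water cools: 1180×4.18×(T − 19.7) = 4932.4(T − 19.7)
5214.1 T = 97168 − 25343 = 71825
T ≈ 13.78 °C. Since T > 0 °C, the all-ice-melts assumption holds.

T_f ≈ 13.8 °C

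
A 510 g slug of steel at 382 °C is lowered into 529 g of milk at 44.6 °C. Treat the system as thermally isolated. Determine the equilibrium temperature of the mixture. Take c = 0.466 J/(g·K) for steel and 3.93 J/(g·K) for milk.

T_f is the heat-capacity-weighted average of the initial temperatures:
T_f = (237.66*382 + 2079*44.6) / (237.66 + 2079)
    = 183508 / 2316.6 ≈ 79.21 °C

T_f ≈ 79.2 °C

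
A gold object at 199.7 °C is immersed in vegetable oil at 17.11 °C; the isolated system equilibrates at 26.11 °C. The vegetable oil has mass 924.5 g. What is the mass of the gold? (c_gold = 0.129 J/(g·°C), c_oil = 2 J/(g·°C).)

|Q_gold| = |Q_oil|:
m·0.129·(199.7 − 26.11) = 924.5·2·(26.11 − 17.11)
22.39 m = 16641  ⇒  m ≈ 743.1 g

m ≈ 743 g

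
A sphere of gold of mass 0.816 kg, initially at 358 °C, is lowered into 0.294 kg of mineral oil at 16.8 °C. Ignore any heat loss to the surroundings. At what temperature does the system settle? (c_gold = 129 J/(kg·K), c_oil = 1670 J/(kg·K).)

Taking heat into each body as positive, Σ m c ΔT = 0:
0.816*129*(T − 358) + 0.294*1670*(T − 16.8) = 0
105.26(T − 358) + 490.98(T − 16.8) = 0
(105.26 + 490.98) T = 105.26*358 + 490.98*16.8
T ≈ 77.04 °C

T_f ≈ 77.0 °C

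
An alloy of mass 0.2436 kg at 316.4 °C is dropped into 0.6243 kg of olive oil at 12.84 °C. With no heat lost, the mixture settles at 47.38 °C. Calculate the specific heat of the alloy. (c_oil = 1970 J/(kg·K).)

c ≈ 648 J/(kg·K)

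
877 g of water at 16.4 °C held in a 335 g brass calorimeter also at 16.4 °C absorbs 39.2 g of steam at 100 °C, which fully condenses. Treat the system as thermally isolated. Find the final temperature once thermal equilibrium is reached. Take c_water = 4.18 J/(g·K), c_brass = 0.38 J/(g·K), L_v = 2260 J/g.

T_f ≈ 42.3 °C

Let T be the final temperature. ΣQ_i = 0:
condense steam: −39.2·2260 = −88592; condensed water 100 °C→T: 163.86(T − 100); water warms: 877·4.18·(T − 16.4) = 3665.9(T − 16.4); cup: 127.3(T − 16.4)
3957 T = 88592 + 16386 + 62208 = 167185
T ≈ 42.25 °C, under the boiling point, so the assumption holds.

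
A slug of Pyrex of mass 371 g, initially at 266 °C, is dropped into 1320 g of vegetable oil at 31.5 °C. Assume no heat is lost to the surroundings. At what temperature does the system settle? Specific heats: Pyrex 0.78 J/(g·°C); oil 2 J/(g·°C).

T_f ≈ 54.7 °C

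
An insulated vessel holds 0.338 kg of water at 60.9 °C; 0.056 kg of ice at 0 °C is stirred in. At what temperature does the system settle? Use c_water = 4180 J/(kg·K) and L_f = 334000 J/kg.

T_f ≈ 40.9 °C

Energy balance with sensible and latent terms:
melt ice: 0.056×334000 = 18704; meltwater 0→T: 0.056×4180×T = 234.08 T; water cools: 0.338×4180×(T − 60.9) = 1412.8(T − 60.9)
1646.9 T = 86042 − 18704 = 67338
T ≈ 40.89 °C. Since T > 0 °C, the all-ice-melts assumption holds.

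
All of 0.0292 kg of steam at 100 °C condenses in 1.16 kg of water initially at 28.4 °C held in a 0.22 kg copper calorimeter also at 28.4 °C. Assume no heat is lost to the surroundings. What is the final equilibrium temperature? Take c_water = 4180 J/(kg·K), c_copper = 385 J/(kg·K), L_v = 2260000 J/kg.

T_f ≈ 43.2 °C

Conservation of energy gives ΣQ = 0:
latent heat released on condensation: 0.0292×2260000 = 65992; condensate cools 100→T: 0.0292×4180×(T − 100) = 122.06(T − 100); water warms: 1.16×4180×(T − 28.4) = 4848.8(T − 28.4); cup: 84.7(T − 28.4)
5055.6 T = 65992 + 12206 + 140111 = 218309
T ≈ 43.18 °C (< 100 °C, so full condensation is consistent).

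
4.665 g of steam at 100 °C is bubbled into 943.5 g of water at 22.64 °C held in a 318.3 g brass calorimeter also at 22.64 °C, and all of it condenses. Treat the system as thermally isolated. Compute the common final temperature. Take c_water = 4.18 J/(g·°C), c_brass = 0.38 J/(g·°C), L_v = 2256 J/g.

T_f ≈ 25.6 °C

Net heat exchanged in the isolated system is zero:
latent heat released on condensation: 4.665·2256 = 10524
  condensed water 100 °C→T: 19.5(T − 100)
  original water: 3943.8(T − 22.64)
  cup: 120.95(T − 22.64)
4084.3 T = 10524 + 1950 + 92027 = 104501
T ≈ 25.59 °C — below 100 °C, confirming all the steam condensed.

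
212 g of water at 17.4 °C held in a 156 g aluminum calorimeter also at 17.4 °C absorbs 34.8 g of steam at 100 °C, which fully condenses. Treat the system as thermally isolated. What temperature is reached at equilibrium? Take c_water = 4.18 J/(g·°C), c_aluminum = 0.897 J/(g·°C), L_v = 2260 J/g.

T_f ≈ 94.8 °C

Energy conservation, ΣQ = 0:
condense steam: −34.8×2260 = −78648; condensate cools 100→T: 34.8×4.18×(T − 100) = 145.46(T − 100); original water: 886.16(T − 17.4); aluminum cup: 156×0.897×(T − 17.4) = 139.93(T − 17.4)
1171.6 T = 78648 + 14546 + 17854 = 111048
T ≈ 94.79 °C — below 100 °C, confirming all the steam condensed.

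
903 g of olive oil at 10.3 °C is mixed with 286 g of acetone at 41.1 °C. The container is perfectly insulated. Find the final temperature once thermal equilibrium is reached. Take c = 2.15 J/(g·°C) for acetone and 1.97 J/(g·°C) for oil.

T_f ≈ 18.2 °C

Heat gained plus heat lost sum to zero:
286×2.15×(T − 41.1) + 903×1.97×(T − 10.3) = 0
614.9(T − 41.1) + 1778.9(T − 10.3) = 0
(614.9 + 1778.9) T = 614.9×41.1 + 1778.9×10.3
T = 43595 / 2393.8 = 18.2 °C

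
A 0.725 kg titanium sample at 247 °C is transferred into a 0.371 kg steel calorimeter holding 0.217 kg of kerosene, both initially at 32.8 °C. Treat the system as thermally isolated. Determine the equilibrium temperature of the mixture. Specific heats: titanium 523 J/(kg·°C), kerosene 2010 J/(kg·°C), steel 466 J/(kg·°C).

T_f ≈ 115.0 °C

Energy conservation, ΣQ = 0:
0.725×523×(T − 247) + 0.217×2010×(T − 32.8) + 0.371×466×(T − 32.8) = 0
988.23 T = 113633
T = 113633 / 988.23 = 115 °C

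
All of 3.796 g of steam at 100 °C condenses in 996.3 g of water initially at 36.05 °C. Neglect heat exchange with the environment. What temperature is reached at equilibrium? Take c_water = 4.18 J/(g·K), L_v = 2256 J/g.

T_f ≈ 38.3 °C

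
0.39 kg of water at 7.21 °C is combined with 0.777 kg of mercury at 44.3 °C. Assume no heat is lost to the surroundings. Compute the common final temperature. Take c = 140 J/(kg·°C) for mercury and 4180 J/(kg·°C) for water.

T_f ≈ 9.5 °C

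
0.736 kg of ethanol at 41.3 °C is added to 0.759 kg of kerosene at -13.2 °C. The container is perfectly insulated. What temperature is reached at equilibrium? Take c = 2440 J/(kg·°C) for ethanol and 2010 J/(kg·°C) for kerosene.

T_f = Σ m_i c_i T_i / Σ m_i c_i:
T_f = (1795.8×41.3 + 1525.6×(-13.2)) / (1795.8 + 1525.6)
    = 54030 / 3321.4 ≈ 16.27 °C

T_f ≈ 16.3 °C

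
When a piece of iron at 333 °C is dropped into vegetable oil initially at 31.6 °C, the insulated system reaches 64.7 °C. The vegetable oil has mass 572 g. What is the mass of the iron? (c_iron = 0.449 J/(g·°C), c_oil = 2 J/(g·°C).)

m ≈ 314 g

Energy conservation, ΣQ = 0:
m×0.449×(64.7 − 333) + 572×2×(64.7 − 31.6) = 0
-120.47 m = -37866
m = -37866/-120.47 ≈ 314.3 g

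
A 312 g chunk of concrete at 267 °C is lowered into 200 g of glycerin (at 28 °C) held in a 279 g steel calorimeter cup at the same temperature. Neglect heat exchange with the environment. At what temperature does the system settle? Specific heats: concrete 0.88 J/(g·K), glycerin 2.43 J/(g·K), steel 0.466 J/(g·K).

T_f ≈ 101.7 °C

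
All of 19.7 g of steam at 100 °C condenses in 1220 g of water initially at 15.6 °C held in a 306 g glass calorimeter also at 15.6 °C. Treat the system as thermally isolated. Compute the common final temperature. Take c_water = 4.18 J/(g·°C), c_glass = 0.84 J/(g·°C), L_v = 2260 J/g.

T_f ≈ 25.1 °C

Energy conservation, ΣQ = 0:
steam→water at 100 °C releases m L_v = 19.7×2260 = 44522
  condensate cools 100→T: 19.7×4.18×(T − 100) = 82.35(T − 100)
  water warms: 1220×4.18×(T − 15.6) = 5099.6(T − 15.6)
  cup: 257.04(T − 15.6)
5439 T = 44522 + 8234.6 + 83564 = 136320
T ≈ 25.06 °C, under the boiling point, so the assumption holds.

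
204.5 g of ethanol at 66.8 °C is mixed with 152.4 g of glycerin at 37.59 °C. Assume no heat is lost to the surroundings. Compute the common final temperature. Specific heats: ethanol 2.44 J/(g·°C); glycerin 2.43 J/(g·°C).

T_f ≈ 54.4 °C

T_f is the heat-capacity-weighted average of the initial temperatures:
T_f = (498.98×66.8 + 370.33×37.59) / (498.98 + 370.33)
    = 47253 / 869.31 ≈ 54.36 °C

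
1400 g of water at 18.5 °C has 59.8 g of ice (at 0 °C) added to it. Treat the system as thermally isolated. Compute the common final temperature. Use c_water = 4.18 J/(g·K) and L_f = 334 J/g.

T_f ≈ 14.5 °C

Energy conservation, ΣQ = 0:
fusion: m_ice L_f = 59.8·334 = 19973; meltwater 0→T: 59.8·4.18·T = 249.96 T; water: 5852(T − 18.5)
6102 T = 108262 − 19973 = 88289
T ≈ 14.47 °C — above 0 °C, consistent with complete melting.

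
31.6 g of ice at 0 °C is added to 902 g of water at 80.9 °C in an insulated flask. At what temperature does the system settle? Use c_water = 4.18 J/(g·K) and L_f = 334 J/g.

T_f ≈ 75.5 °C

Heat gained plus heat lost sum to zero:
melt ice: 31.6×334 = 10554
  warm the meltwater: 132.09 T
  water: 3770.4(T − 80.9)
3902.4 T = 305022 − 10554 = 294468
T ≈ 75.46 °C (positive, so assuming full melt was valid).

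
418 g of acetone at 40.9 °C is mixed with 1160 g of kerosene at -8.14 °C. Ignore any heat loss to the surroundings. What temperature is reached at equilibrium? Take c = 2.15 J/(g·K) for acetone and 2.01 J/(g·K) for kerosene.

Energy conservation, ΣQ = 0:
418×2.15×(T − 40.9) + 1160×2.01×(T − (-8.14)) = 0
898.7(T − 40.9) + 2331.6(T − (-8.14)) = 0
(898.7 + 2331.6) T = 898.7×40.9 + 2331.6×(-8.14)
T = 17778/3230.3 ≈ 5.50 °C

T_f ≈ 5.5 °C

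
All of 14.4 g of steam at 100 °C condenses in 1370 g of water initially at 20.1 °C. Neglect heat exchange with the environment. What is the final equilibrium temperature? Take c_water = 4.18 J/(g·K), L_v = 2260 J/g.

T_f ≈ 26.6 °C

Energy balance with sensible and latent terms:
steam→water at 100 °C releases m L_v = 14.4×2260 = 32544; condensed water 100 °C→T: 60.19(T − 100); original water: 5726.6(T − 20.1)
5786.8 T = 32544 + 6019.2 + 115105 = 153668
T ≈ 26.55 °C (< 100 °C, so full condensation is consistent).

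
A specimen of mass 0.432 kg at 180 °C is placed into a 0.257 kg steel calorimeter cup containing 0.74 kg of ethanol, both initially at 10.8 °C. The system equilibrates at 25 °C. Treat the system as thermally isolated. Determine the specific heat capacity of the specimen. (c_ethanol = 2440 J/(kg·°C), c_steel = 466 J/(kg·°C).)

Energy conservation, ΣQ = 0:
0.432×c×(25 − 180) + 0.74×2440×(25 − 10.8) + 0.257×466×(25 − 10.8) = 0
-66.96 c = -27340
c = -27340/-66.96 ≈ 408.3 J/(kg·°C)

c ≈ 408 J/(kg·°C)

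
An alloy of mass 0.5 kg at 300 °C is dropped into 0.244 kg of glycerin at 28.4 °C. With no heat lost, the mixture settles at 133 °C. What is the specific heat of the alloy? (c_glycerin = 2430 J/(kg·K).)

c ≈ 743 J/(kg·K)

Setting the total heat transfer to zero:
0.5·c·(133 − 300) + 0.244·2430·(133 − 28.4) = 0
-83.5 c = -62019
c = -62019/-83.5 ≈ 742.7 J/(kg·K)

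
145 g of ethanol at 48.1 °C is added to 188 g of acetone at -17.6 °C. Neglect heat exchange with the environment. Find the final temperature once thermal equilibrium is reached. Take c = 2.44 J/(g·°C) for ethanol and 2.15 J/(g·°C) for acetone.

T_f ≈ 13.1 °C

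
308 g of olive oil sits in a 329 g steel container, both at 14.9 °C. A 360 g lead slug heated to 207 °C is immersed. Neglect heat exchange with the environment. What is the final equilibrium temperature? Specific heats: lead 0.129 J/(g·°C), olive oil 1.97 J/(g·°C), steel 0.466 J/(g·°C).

T_f ≈ 26.0 °C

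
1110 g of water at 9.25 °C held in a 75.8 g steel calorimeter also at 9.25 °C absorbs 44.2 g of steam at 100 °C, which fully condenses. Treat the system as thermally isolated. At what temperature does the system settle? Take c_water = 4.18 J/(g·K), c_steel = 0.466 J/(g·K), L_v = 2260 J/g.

Heat gained plus heat lost sum to zero:
steam→water at 100 °C releases m L_v = 44.2×2260 = 99892
  condensed water 100 °C→T: 184.76(T − 100)
  water warms: 1110×4.18×(T − 9.25) = 4639.8(T − 9.25)
  cup: 35.32(T − 9.25)
4859.9 T = 99892 + 18476 + 43245 = 161612
T ≈ 33.25 °C (< 100 °C, so full condensation is consistent).

T_f ≈ 33.3 °C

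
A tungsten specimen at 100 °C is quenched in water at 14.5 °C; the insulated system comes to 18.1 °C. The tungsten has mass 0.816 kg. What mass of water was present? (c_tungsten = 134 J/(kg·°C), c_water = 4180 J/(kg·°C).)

m ≈ 0.595 kg

Heat lost by the tungsten = heat gained by the water:
0.816×134×(100 − 18.1) = m×4180×(18.1 − 14.5)
15048 m = 8955.3  ⇒  m ≈ 0.5951 kg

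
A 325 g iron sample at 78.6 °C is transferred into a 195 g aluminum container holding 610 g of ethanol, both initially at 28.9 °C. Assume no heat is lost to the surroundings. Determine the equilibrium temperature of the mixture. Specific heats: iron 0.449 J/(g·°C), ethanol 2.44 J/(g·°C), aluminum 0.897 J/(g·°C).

T_f ≈ 32.9 °C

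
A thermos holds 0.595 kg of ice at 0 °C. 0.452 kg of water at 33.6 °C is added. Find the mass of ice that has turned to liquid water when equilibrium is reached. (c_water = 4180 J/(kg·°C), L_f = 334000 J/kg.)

m_melted ≈ 0.19 kg

Water can give up m c ΔT = 0.452×4180×33.6 = 63482 J before reaching 0 °C.
To melt every bit of ice: 0.595×334000 = 198730 J.
That's not enough to melt it all — equilibrium is at 0 °C with ice remaining.
m_melt = 63482 / L_f = 0.1901 kg.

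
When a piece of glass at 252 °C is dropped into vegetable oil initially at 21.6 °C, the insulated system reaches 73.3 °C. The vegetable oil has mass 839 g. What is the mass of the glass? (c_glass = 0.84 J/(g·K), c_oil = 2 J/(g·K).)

m ≈ 578 g

Heat lost by the glass = heat gained by the oil:
m×0.84×(252 − 73.3) = 839×2×(73.3 − 21.6)
150.11 m = 86753  ⇒  m ≈ 577.9 g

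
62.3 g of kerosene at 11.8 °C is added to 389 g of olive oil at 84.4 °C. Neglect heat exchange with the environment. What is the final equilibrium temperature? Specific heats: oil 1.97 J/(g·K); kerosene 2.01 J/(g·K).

Taking heat into each body as positive, Σ m c ΔT = 0:
389·1.97·(T − 84.4) + 62.3·2.01·(T − 11.8) = 0
766.33(T − 84.4) + 125.22(T − 11.8) = 0
(766.33 + 125.22) T = 766.33·84.4 + 125.22·11.8
T = 66156 / 891.55 = 74.2 °C

T_f ≈ 74.2 °C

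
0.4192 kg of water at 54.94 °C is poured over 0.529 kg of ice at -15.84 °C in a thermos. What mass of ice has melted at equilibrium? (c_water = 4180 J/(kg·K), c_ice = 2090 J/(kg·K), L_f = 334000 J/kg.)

m_melted ≈ 0.236 kg

Water can give up m c ΔT = 0.4192·4180·54.94 = 96269 J before reaching 0 °C.
Of that, 0.529·2090·15.84 = 17513 J goes to bring the ice to 0 °C, leaving 78756 J.
Melting all 0.529 kg of ice would need 0.529·334000 = 176686 J.
Since 78756 < 176686 J, not all the ice melts; equilibrium is at 0 °C.
m_melt = 78756 / L_f = 0.2358 kg.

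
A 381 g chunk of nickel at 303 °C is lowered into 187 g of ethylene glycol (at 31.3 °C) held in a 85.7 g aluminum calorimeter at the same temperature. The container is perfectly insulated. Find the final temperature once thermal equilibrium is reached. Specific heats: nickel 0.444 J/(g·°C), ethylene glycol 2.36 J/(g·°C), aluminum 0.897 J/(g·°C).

T_f ≈ 98.2 °C

Taking heat into each body as positive, Σ m c ΔT = 0:
381·0.444·(T − 303) + 187·2.36·(T − 31.3) + 85.7·0.897·(T − 31.3) = 0
687.36 T = 67476
T = 67476/687.36 ≈ 98.17 °C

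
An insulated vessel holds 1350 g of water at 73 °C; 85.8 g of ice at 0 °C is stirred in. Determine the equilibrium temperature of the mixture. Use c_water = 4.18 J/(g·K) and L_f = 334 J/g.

T_f ≈ 63.9 °C

Let T be the final temperature. ΣQ_i = 0:
fusion: m_ice L_f = 85.8×334 = 28657; warm the meltwater: 358.64 T; water cools: 1350×4.18×(T − 73) = 5643(T − 73)
6001.6 T = 411939 − 28657 = 383282
T ≈ 63.86 °C (positive, so assuming full melt was valid).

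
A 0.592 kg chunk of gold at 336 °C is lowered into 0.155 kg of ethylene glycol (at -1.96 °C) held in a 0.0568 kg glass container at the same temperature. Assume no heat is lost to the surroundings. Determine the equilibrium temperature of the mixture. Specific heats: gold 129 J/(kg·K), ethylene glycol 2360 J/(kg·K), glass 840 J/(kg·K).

Let T be the final temperature. ΣQ_i = 0:
0.592·129·(T − 336) + 0.155·2360·(T − (-1.96)) + 0.0568·840·(T − (-1.96)) = 0
76.37(T − 336) + 365.8(T − (-1.96)) + 47.71(T − (-1.96)) = 0
(76.37 + 365.8 + 47.71) T = 76.37·336 + 365.8·(-1.96) + 47.71·(-1.96)
T = 24849/489.88 ≈ 50.73 °C

T_f ≈ 50.7 °C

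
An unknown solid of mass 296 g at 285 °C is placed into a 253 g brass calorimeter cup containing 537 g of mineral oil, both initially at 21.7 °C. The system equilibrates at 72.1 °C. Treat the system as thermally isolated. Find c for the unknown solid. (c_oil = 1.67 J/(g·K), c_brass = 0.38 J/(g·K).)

c ≈ 0.794 J/(g·K)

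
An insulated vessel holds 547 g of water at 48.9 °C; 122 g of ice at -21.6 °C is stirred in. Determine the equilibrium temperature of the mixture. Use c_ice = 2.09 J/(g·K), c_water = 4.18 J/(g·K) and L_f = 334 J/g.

T_f ≈ 23.4 °C

Let T be the final temperature. ΣQ_i = 0:
ice -21.6→0 °C: 122×2.09×21.6 = 5507.6
  melt ice: 122×334 = 40748
  warm the meltwater: 509.96 T
  water cools: 547×4.18×(T − 48.9) = 2286.5(T − 48.9)
2796.4 T = 111808 − 46256 = 65552
T ≈ 23.44 °C. Since T > 0 °C, the all-ice-melts assumption holds.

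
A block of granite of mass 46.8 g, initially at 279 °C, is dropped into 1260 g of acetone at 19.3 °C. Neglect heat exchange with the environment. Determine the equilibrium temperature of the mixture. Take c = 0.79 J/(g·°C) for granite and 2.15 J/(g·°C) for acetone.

T_f ≈ 22.8 °C

Net heat exchanged in the isolated system is zero:
46.8·0.79·(T − 279) + 1260·2.15·(T − 19.3) = 0
36.97(T − 279) + 2709(T − 19.3) = 0
(36.97 + 2709) T = 36.97·279 + 2709·19.3
T ≈ 22.80 °C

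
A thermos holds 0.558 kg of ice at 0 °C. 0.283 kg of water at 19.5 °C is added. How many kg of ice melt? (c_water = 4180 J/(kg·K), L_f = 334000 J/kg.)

Heat available from the water dropping to 0 °C: 0.283×4180×19.5 = 23067 J.
Melting all 0.558 kg of ice would need 0.558×334000 = 186372 J.
23067 J < 186372 J, so only part of the ice melts and the system sits at 0 °C.
m_melted×334000 = 23067  ⇒  m_melted ≈ 0.06906 kg.

m_melted ≈ 0.0691 kg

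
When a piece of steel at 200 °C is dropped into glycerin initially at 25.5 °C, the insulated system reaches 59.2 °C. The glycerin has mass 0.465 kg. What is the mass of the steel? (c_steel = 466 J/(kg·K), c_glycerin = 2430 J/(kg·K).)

m ≈ 0.58 kg

Heat lost by the steel = heat gained by the glycerin:
m×466×(200 − 59.2) = 0.465×2430×(59.2 − 25.5)
65613 m = 38079  ⇒  m ≈ 0.5804 kg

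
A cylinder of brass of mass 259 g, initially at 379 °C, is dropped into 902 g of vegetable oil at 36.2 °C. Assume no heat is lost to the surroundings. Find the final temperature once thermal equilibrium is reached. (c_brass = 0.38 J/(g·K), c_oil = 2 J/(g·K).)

Setting the total heat transfer to zero:
259·0.38·(T − 379) + 902·2·(T − 36.2) = 0
98.42(T − 379) + 1804(T − 36.2) = 0
(98.42 + 1804) T = 98.42·379 + 1804·36.2
T ≈ 53.93 °C

T_f ≈ 53.9 °C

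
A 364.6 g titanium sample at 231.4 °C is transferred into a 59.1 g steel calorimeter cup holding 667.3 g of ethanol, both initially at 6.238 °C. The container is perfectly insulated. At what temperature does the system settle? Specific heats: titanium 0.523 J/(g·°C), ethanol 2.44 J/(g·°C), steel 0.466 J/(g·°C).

T_f ≈ 29.5 °C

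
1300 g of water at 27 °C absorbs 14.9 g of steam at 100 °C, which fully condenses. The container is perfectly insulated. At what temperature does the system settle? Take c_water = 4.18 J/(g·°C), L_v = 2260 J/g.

T_f ≈ 34.0 °C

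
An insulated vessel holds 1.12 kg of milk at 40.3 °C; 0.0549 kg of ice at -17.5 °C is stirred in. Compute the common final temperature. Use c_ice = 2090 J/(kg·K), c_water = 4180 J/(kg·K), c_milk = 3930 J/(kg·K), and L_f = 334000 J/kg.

T_f ≈ 33.9 °C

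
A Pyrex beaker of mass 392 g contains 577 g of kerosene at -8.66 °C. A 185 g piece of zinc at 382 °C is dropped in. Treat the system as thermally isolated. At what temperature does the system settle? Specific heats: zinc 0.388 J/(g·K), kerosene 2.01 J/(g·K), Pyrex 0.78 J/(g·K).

T_f ≈ 9.6 °C

Net heat exchanged in the isolated system is zero:
185×0.388×(T − 382) + 577×2.01×(T − (-8.66)) + 392×0.78×(T − (-8.66)) = 0
71.78(T − 382) + 1159.8(T − (-8.66)) + 305.76(T − (-8.66)) = 0
(71.78 + 1159.8 + 305.76) T = 71.78×382 + 1159.8×(-8.66) + 305.76×(-8.66)
T ≈ 9.58 °C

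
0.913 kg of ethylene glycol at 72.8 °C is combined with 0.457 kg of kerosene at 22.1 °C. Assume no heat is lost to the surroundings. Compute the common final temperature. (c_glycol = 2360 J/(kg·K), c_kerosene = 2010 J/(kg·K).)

T_f ≈ 57.6 °C

Let T be the final temperature. ΣQ_i = 0:
0.913×2360×(T − 72.8) + 0.457×2010×(T − 22.1) = 0
2154.7(T − 72.8) + 918.57(T − 22.1) = 0
(2154.7 + 918.57) T = 2154.7×72.8 + 918.57×22.1
T ≈ 57.65 °C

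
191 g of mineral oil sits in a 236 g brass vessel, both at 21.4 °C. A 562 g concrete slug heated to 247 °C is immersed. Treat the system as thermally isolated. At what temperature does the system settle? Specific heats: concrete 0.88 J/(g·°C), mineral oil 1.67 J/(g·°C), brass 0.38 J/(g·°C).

T_f ≈ 144.9 °C

Conservation of energy gives ΣQ = 0:
562*0.88*(T − 247) + 191*1.67*(T − 21.4) + 236*0.38*(T − 21.4) = 0
494.56(T − 247) + 318.97(T − 21.4) + 89.68(T − 21.4) = 0
903.21 T = 130901
T = 130901 / 903.21 = 145 °C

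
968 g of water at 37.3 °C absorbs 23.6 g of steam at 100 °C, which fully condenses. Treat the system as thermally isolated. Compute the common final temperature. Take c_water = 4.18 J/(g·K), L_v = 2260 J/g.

T_f ≈ 51.7 °C

Let T be the final temperature. ΣQ_i = 0:
condense steam: −23.6×2260 = −53336
  condensed water 100 °C→T: 98.65(T − 100)
  water warms: 968×4.18×(T − 37.3) = 4046.2(T − 37.3)
4144.9 T = 53336 + 9864.8 + 150925 = 214126
T ≈ 51.66 °C, under the boiling point, so the assumption holds.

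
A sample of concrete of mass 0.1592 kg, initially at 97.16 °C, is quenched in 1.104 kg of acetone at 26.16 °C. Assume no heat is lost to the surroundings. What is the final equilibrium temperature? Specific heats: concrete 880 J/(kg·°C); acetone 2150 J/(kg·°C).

T_f ≈ 30.1 °C

Conservation of energy gives ΣQ = 0:
0.1592×880×(T − 97.16) + 1.104×2150×(T − 26.16) = 0
2513.7 T = 75705
T ≈ 30.12 °C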